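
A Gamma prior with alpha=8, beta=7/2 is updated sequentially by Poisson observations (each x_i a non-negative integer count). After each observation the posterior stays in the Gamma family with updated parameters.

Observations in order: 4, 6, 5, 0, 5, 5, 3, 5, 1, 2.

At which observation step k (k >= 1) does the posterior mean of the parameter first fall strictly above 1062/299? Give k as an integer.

obs 1: x=4 → posterior Gamma(12, 9/2)
obs 2: x=6 → posterior Gamma(18, 11/2)
obs 3: x=5 → posterior Gamma(23, 13/2)
obs 4: x=0 → posterior Gamma(23, 15/2)
obs 5: x=5 → posterior Gamma(28, 17/2)
obs 6: x=5 → posterior Gamma(33, 19/2)
obs 7: x=3 → posterior Gamma(36, 21/2)
obs 8: x=5 → posterior Gamma(41, 23/2)
obs 9: x=1 → posterior Gamma(42, 25/2)
obs 10: x=2 → posterior Gamma(44, 27/2)

k = 8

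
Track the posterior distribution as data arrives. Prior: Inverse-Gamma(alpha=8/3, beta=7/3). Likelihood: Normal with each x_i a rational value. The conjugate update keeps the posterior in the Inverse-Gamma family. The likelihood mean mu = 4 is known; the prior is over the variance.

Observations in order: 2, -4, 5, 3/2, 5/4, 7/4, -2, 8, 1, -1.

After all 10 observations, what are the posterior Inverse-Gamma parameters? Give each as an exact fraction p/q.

obs 1: x=2 → posterior Inverse-Gamma(19/6, 13/3)
obs 2: x=-4 → posterior Inverse-Gamma(11/3, 109/3)
obs 3: x=5 → posterior Inverse-Gamma(25/6, 221/6)
obs 4: x=3/2 → posterior Inverse-Gamma(14/3, 959/24)
obs 5: x=5/4 → posterior Inverse-Gamma(31/6, 4199/96)
obs 6: x=7/4 → posterior Inverse-Gamma(17/3, 2221/48)
obs 7: x=-2 → posterior Inverse-Gamma(37/6, 3085/48)
obs 8: x=8 → posterior Inverse-Gamma(20/3, 3469/48)
obs 9: x=1 → posterior Inverse-Gamma(43/6, 3685/48)
obs 10: x=-1 → posterior Inverse-Gamma(23/3, 4285/48)

alpha=23/3, beta=4285/48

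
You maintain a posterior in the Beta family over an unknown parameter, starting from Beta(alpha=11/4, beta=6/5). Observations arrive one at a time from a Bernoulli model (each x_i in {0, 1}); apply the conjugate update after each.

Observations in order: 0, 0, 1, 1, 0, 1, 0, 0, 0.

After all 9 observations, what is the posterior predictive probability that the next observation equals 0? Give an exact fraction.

144/259

obs 1: x=0 → posterior Beta(11/4, 11/5)
obs 2: x=0 → posterior Beta(11/4, 16/5)
obs 3: x=1 → posterior Beta(15/4, 16/5)
obs 4: x=1 → posterior Beta(19/4, 16/5)
obs 5: x=0 → posterior Beta(19/4, 21/5)
obs 6: x=1 → posterior Beta(23/4, 21/5)
obs 7: x=0 → posterior Beta(23/4, 26/5)
obs 8: x=0 → posterior Beta(23/4, 31/5)
obs 9: x=0 → posterior Beta(23/4, 36/5)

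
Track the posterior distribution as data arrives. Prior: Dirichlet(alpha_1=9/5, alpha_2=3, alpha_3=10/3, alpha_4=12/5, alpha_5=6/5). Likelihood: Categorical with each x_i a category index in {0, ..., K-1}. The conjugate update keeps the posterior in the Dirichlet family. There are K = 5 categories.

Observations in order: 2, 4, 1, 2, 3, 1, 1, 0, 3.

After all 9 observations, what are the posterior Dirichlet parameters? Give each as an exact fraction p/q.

alpha_1=14/5, alpha_2=6, alpha_3=16/3, alpha_4=22/5, alpha_5=11/5

obs 1: x=2 → posterior Dirichlet(9/5, 3, 13/3, 12/5, 6/5)
obs 2: x=4 → posterior Dirichlet(9/5, 3, 13/3, 12/5, 11/5)
obs 3: x=1 → posterior Dirichlet(9/5, 4, 13/3, 12/5, 11/5)
obs 4: x=2 → posterior Dirichlet(9/5, 4, 16/3, 12/5, 11/5)
obs 5: x=3 → posterior Dirichlet(9/5, 4, 16/3, 17/5, 11/5)
obs 6: x=1 → posterior Dirichlet(9/5, 5, 16/3, 17/5, 11/5)
obs 7: x=1 → posterior Dirichlet(9/5, 6, 16/3, 17/5, 11/5)
obs 8: x=0 → posterior Dirichlet(14/5, 6, 16/3, 17/5, 11/5)
obs 9: x=3 → posterior Dirichlet(14/5, 6, 16/3, 22/5, 11/5)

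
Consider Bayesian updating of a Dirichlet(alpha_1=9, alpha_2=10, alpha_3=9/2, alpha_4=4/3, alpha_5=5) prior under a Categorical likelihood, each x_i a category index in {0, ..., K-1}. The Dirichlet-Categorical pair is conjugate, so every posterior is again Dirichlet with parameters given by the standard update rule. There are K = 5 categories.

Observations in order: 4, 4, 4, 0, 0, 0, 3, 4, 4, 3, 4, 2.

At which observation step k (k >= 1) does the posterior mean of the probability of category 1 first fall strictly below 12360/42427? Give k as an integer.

obs 1: x=4 → posterior Dirichlet(9, 10, 9/2, 4/3, 6)
obs 2: x=4 → posterior Dirichlet(9, 10, 9/2, 4/3, 7)
obs 3: x=4 → posterior Dirichlet(9, 10, 9/2, 4/3, 8)
obs 4: x=0 → posterior Dirichlet(10, 10, 9/2, 4/3, 8)
obs 5: x=0 → posterior Dirichlet(11, 10, 9/2, 4/3, 8)
obs 6: x=0 → posterior Dirichlet(12, 10, 9/2, 4/3, 8)
obs 7: x=3 → posterior Dirichlet(12, 10, 9/2, 7/3, 8)
obs 8: x=4 → posterior Dirichlet(12, 10, 9/2, 7/3, 9)
obs 9: x=4 → posterior Dirichlet(12, 10, 9/2, 7/3, 10)
obs 10: x=3 → posterior Dirichlet(12, 10, 9/2, 10/3, 10)
obs 11: x=4 → posterior Dirichlet(12, 10, 9/2, 10/3, 11)
obs 12: x=2 → posterior Dirichlet(12, 10, 11/2, 10/3, 11)

k = 5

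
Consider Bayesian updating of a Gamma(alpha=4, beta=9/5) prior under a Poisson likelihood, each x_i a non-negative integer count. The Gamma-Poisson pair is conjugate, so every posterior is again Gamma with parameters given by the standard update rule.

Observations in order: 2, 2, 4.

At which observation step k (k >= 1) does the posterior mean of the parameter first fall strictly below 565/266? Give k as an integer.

obs 1: x=2 → posterior Gamma(6, 14/5)
obs 2: x=2 → posterior Gamma(8, 19/5)
obs 3: x=4 → posterior Gamma(12, 24/5)

k = 2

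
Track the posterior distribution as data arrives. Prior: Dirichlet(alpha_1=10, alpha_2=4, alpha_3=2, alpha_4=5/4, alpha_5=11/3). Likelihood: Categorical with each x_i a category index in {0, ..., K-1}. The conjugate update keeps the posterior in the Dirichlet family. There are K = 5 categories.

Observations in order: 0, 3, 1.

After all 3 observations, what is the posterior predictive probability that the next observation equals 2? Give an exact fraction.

obs 1: x=0 → posterior Dirichlet(11, 4, 2, 5/4, 11/3)
obs 2: x=3 → posterior Dirichlet(11, 4, 2, 9/4, 11/3)
obs 3: x=1 → posterior Dirichlet(11, 5, 2, 9/4, 11/3)

24/287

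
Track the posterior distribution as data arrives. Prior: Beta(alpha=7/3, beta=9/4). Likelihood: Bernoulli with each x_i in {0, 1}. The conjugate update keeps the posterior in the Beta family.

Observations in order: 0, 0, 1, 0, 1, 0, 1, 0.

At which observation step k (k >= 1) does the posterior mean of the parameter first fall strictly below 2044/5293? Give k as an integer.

k = 2

obs 1: x=0 → posterior Beta(7/3, 13/4)
obs 2: x=0 → posterior Beta(7/3, 17/4)
obs 3: x=1 → posterior Beta(10/3, 17/4)
obs 4: x=0 → posterior Beta(10/3, 21/4)
obs 5: x=1 → posterior Beta(13/3, 21/4)
obs 6: x=0 → posterior Beta(13/3, 25/4)
obs 7: x=1 → posterior Beta(16/3, 25/4)
obs 8: x=0 → posterior Beta(16/3, 29/4)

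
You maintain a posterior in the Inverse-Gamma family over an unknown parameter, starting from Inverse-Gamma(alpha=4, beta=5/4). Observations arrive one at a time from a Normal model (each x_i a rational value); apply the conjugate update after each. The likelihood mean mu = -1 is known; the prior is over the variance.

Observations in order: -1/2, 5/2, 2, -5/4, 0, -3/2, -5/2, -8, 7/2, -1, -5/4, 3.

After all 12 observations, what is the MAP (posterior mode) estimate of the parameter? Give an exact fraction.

obs 1: x=-1/2 → posterior Inverse-Gamma(9/2, 11/8)
obs 2: x=5/2 → posterior Inverse-Gamma(5, 15/2)
obs 3: x=2 → posterior Inverse-Gamma(11/2, 12)
obs 4: x=-5/4 → posterior Inverse-Gamma(6, 385/32)
obs 5: x=0 → posterior Inverse-Gamma(13/2, 401/32)
obs 6: x=-3/2 → posterior Inverse-Gamma(7, 405/32)
obs 7: x=-5/2 → posterior Inverse-Gamma(15/2, 441/32)
obs 8: x=-8 → posterior Inverse-Gamma(8, 1225/32)
obs 9: x=7/2 → posterior Inverse-Gamma(17/2, 1549/32)
obs 10: x=-1 → posterior Inverse-Gamma(9, 1549/32)
obs 11: x=-5/4 → posterior Inverse-Gamma(19/2, 775/16)
obs 12: x=3 → posterior Inverse-Gamma(10, 903/16)

903/176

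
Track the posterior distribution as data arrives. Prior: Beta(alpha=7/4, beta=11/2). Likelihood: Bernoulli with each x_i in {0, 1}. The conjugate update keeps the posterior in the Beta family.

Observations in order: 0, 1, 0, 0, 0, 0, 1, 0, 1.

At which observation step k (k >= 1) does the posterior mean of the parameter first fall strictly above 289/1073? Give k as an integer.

obs 1: x=0 → posterior Beta(7/4, 13/2)
obs 2: x=1 → posterior Beta(11/4, 13/2)
obs 3: x=0 → posterior Beta(11/4, 15/2)
obs 4: x=0 → posterior Beta(11/4, 17/2)
obs 5: x=0 → posterior Beta(11/4, 19/2)
obs 6: x=0 → posterior Beta(11/4, 21/2)
obs 7: x=1 → posterior Beta(15/4, 21/2)
obs 8: x=0 → posterior Beta(15/4, 23/2)
obs 9: x=1 → posterior Beta(19/4, 23/2)

k = 2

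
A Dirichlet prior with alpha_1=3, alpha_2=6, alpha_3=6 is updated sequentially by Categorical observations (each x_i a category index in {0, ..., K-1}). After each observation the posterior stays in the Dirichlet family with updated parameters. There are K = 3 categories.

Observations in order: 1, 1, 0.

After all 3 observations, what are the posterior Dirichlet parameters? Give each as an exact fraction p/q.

obs 1: x=1 → posterior Dirichlet(3, 7, 6)
obs 2: x=1 → posterior Dirichlet(3, 8, 6)
obs 3: x=0 → posterior Dirichlet(4, 8, 6)

alpha_1=4, alpha_2=8, alpha_3=6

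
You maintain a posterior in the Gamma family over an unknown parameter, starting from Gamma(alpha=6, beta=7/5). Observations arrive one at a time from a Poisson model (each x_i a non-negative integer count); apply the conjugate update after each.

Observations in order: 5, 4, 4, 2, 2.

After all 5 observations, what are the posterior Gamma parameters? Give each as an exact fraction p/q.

alpha=23, beta=32/5

obs 1: x=5 → posterior Gamma(11, 12/5)
obs 2: x=4 → posterior Gamma(15, 17/5)
obs 3: x=4 → posterior Gamma(19, 22/5)
obs 4: x=2 → posterior Gamma(21, 27/5)
obs 5: x=2 → posterior Gamma(23, 32/5)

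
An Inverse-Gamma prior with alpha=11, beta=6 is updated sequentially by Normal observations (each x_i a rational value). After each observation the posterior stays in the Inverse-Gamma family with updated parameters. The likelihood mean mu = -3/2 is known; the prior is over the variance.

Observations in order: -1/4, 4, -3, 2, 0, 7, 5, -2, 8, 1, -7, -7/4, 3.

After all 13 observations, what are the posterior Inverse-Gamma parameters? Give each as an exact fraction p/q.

obs 1: x=-1/4 → posterior Inverse-Gamma(23/2, 217/32)
obs 2: x=4 → posterior Inverse-Gamma(12, 701/32)
obs 3: x=-3 → posterior Inverse-Gamma(25/2, 737/32)
obs 4: x=2 → posterior Inverse-Gamma(13, 933/32)
obs 5: x=0 → posterior Inverse-Gamma(27/2, 969/32)
obs 6: x=7 → posterior Inverse-Gamma(14, 2125/32)
obs 7: x=5 → posterior Inverse-Gamma(29/2, 2801/32)
obs 8: x=-2 → posterior Inverse-Gamma(15, 2805/32)
obs 9: x=8 → posterior Inverse-Gamma(31/2, 4249/32)
obs 10: x=1 → posterior Inverse-Gamma(16, 4349/32)
obs 11: x=-7 → posterior Inverse-Gamma(33/2, 4833/32)
obs 12: x=-7/4 → posterior Inverse-Gamma(17, 2417/16)
obs 13: x=3 → posterior Inverse-Gamma(35/2, 2579/16)

alpha=35/2, beta=2579/16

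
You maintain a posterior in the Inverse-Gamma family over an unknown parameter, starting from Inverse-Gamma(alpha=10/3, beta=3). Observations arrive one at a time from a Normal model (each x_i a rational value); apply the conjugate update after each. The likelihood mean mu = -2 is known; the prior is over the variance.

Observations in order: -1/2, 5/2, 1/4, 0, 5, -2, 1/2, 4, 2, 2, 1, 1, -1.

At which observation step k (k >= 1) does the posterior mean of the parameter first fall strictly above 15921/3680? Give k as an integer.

obs 1: x=-1/2 → posterior Inverse-Gamma(23/6, 33/8)
obs 2: x=5/2 → posterior Inverse-Gamma(13/3, 57/4)
obs 3: x=1/4 → posterior Inverse-Gamma(29/6, 537/32)
obs 4: x=0 → posterior Inverse-Gamma(16/3, 601/32)
obs 5: x=5 → posterior Inverse-Gamma(35/6, 1385/32)
obs 6: x=-2 → posterior Inverse-Gamma(19/3, 1385/32)
obs 7: x=1/2 → posterior Inverse-Gamma(41/6, 1485/32)
obs 8: x=4 → posterior Inverse-Gamma(22/3, 2061/32)
obs 9: x=2 → posterior Inverse-Gamma(47/6, 2317/32)
obs 10: x=2 → posterior Inverse-Gamma(25/3, 2573/32)
obs 11: x=1 → posterior Inverse-Gamma(53/6, 2717/32)
obs 12: x=1 → posterior Inverse-Gamma(28/3, 2861/32)
obs 13: x=-1 → posterior Inverse-Gamma(59/6, 2877/32)

k = 3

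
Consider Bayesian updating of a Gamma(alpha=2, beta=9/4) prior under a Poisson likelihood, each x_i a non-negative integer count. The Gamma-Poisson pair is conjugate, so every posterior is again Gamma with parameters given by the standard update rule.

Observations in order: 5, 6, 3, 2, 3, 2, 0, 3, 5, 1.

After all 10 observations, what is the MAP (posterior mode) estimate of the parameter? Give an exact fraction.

124/49

obs 1: x=5 → posterior Gamma(7, 13/4)
obs 2: x=6 → posterior Gamma(13, 17/4)
obs 3: x=3 → posterior Gamma(16, 21/4)
obs 4: x=2 → posterior Gamma(18, 25/4)
obs 5: x=3 → posterior Gamma(21, 29/4)
obs 6: x=2 → posterior Gamma(23, 33/4)
obs 7: x=0 → posterior Gamma(23, 37/4)
obs 8: x=3 → posterior Gamma(26, 41/4)
obs 9: x=5 → posterior Gamma(31, 45/4)
obs 10: x=1 → posterior Gamma(32, 49/4)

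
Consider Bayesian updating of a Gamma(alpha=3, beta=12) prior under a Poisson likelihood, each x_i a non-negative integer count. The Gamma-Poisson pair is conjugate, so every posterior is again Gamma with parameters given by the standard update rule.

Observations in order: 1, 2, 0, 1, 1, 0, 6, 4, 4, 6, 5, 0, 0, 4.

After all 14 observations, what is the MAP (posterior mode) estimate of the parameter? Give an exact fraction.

18/13

obs 1: x=1 → posterior Gamma(4, 13)
obs 2: x=2 → posterior Gamma(6, 14)
obs 3: x=0 → posterior Gamma(6, 15)
obs 4: x=1 → posterior Gamma(7, 16)
obs 5: x=1 → posterior Gamma(8, 17)
obs 6: x=0 → posterior Gamma(8, 18)
obs 7: x=6 → posterior Gamma(14, 19)
obs 8: x=4 → posterior Gamma(18, 20)
obs 9: x=4 → posterior Gamma(22, 21)
obs 10: x=6 → posterior Gamma(28, 22)
obs 11: x=5 → posterior Gamma(33, 23)
obs 12: x=0 → posterior Gamma(33, 24)
obs 13: x=0 → posterior Gamma(33, 25)
obs 14: x=4 → posterior Gamma(37, 26)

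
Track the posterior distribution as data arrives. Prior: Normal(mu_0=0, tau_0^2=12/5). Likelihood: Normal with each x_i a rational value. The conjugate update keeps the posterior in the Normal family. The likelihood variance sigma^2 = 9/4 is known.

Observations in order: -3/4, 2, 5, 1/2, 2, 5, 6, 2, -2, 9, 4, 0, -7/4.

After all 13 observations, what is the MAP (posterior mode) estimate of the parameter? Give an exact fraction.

obs 1: x=-3/4 → posterior Normal(-12/31, 36/31)
obs 2: x=2 → posterior Normal(20/47, 36/47)
obs 3: x=5 → posterior Normal(100/63, 4/7)
obs 4: x=1/2 → posterior Normal(108/79, 36/79)
obs 5: x=2 → posterior Normal(28/19, 36/95)
obs 6: x=5 → posterior Normal(220/111, 12/37)
obs 7: x=6 → posterior Normal(316/127, 36/127)
obs 8: x=2 → posterior Normal(348/143, 36/143)
obs 9: x=-2 → posterior Normal(316/159, 12/53)
obs 10: x=9 → posterior Normal(92/35, 36/175)
obs 11: x=4 → posterior Normal(524/191, 36/191)
obs 12: x=0 → posterior Normal(524/207, 4/23)
obs 13: x=-7/4 → posterior Normal(496/223, 36/223)

496/223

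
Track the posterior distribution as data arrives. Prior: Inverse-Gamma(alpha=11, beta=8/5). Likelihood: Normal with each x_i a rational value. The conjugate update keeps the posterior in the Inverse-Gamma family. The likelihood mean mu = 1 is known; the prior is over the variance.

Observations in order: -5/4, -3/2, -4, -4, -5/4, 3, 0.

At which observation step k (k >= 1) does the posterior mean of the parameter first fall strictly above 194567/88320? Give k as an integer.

obs 1: x=-5/4 → posterior Inverse-Gamma(23/2, 661/160)
obs 2: x=-3/2 → posterior Inverse-Gamma(12, 1161/160)
obs 3: x=-4 → posterior Inverse-Gamma(25/2, 3161/160)
obs 4: x=-4 → posterior Inverse-Gamma(13, 5161/160)
obs 5: x=-5/4 → posterior Inverse-Gamma(27/2, 2783/80)
obs 6: x=3 → posterior Inverse-Gamma(14, 2943/80)
obs 7: x=0 → posterior Inverse-Gamma(29/2, 2983/80)

k = 4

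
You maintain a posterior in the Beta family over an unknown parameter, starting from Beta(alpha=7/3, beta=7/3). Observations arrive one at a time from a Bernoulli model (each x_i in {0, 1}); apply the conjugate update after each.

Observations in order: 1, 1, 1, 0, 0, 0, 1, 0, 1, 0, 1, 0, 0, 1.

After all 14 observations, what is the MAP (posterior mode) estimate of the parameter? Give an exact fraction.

1/2

obs 1: x=1 → posterior Beta(10/3, 7/3)
obs 2: x=1 → posterior Beta(13/3, 7/3)
obs 3: x=1 → posterior Beta(16/3, 7/3)
obs 4: x=0 → posterior Beta(16/3, 10/3)
obs 5: x=0 → posterior Beta(16/3, 13/3)
obs 6: x=0 → posterior Beta(16/3, 16/3)
obs 7: x=1 → posterior Beta(19/3, 16/3)
obs 8: x=0 → posterior Beta(19/3, 19/3)
obs 9: x=1 → posterior Beta(22/3, 19/3)
obs 10: x=0 → posterior Beta(22/3, 22/3)
obs 11: x=1 → posterior Beta(25/3, 22/3)
obs 12: x=0 → posterior Beta(25/3, 25/3)
obs 13: x=0 → posterior Beta(25/3, 28/3)
obs 14: x=1 → posterior Beta(28/3, 28/3)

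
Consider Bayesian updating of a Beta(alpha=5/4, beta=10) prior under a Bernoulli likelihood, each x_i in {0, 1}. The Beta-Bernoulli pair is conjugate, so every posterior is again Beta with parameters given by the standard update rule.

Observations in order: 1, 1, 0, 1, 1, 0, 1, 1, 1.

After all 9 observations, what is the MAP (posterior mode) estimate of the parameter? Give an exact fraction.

obs 1: x=1 → posterior Beta(9/4, 10)
obs 2: x=1 → posterior Beta(13/4, 10)
obs 3: x=0 → posterior Beta(13/4, 11)
obs 4: x=1 → posterior Beta(17/4, 11)
obs 5: x=1 → posterior Beta(21/4, 11)
obs 6: x=0 → posterior Beta(21/4, 12)
obs 7: x=1 → posterior Beta(25/4, 12)
obs 8: x=1 → posterior Beta(29/4, 12)
obs 9: x=1 → posterior Beta(33/4, 12)

29/73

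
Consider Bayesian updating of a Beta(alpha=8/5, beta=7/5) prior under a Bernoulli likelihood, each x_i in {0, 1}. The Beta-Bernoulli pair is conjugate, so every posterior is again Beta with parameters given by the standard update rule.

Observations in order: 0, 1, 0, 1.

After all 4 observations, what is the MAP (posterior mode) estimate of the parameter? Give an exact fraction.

13/25

obs 1: x=0 → posterior Beta(8/5, 12/5)
obs 2: x=1 → posterior Beta(13/5, 12/5)
obs 3: x=0 → posterior Beta(13/5, 17/5)
obs 4: x=1 → posterior Beta(18/5, 17/5)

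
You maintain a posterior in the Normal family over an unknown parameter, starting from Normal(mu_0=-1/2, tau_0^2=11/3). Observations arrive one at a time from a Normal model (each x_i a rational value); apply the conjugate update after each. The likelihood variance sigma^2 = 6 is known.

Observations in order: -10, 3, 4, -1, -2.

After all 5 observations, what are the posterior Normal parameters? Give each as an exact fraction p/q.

obs 1: x=-10 → posterior Normal(-119/29, 66/29)
obs 2: x=3 → posterior Normal(-43/20, 33/20)
obs 3: x=4 → posterior Normal(-14/17, 22/17)
obs 4: x=-1 → posterior Normal(-53/62, 33/31)
obs 5: x=-2 → posterior Normal(-75/73, 66/73)

mu_0=-75/73, tau_0^2=66/73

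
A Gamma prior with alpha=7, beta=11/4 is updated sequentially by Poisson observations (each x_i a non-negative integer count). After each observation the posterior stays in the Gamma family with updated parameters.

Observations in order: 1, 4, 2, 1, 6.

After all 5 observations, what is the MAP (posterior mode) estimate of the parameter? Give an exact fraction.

80/31

obs 1: x=1 → posterior Gamma(8, 15/4)
obs 2: x=4 → posterior Gamma(12, 19/4)
obs 3: x=2 → posterior Gamma(14, 23/4)
obs 4: x=1 → posterior Gamma(15, 27/4)
obs 5: x=6 → posterior Gamma(21, 31/4)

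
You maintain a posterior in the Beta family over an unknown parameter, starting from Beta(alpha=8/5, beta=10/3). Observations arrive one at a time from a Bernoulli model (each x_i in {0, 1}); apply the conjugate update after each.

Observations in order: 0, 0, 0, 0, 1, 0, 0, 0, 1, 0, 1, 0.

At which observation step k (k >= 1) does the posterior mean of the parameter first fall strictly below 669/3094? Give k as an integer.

obs 1: x=0 → posterior Beta(8/5, 13/3)
obs 2: x=0 → posterior Beta(8/5, 16/3)
obs 3: x=0 → posterior Beta(8/5, 19/3)
obs 4: x=0 → posterior Beta(8/5, 22/3)
obs 5: x=1 → posterior Beta(13/5, 22/3)
obs 6: x=0 → posterior Beta(13/5, 25/3)
obs 7: x=0 → posterior Beta(13/5, 28/3)
obs 8: x=0 → posterior Beta(13/5, 31/3)
obs 9: x=1 → posterior Beta(18/5, 31/3)
obs 10: x=0 → posterior Beta(18/5, 34/3)
obs 11: x=1 → posterior Beta(23/5, 34/3)
obs 12: x=0 → posterior Beta(23/5, 37/3)

k = 3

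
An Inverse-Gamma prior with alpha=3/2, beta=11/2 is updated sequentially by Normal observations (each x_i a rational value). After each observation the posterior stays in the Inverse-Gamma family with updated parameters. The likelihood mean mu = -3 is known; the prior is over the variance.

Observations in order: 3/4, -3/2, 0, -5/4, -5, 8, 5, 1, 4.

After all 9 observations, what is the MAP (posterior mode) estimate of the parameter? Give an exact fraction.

2347/112

obs 1: x=3/4 → posterior Inverse-Gamma(2, 401/32)
obs 2: x=-3/2 → posterior Inverse-Gamma(5/2, 437/32)
obs 3: x=0 → posterior Inverse-Gamma(3, 581/32)
obs 4: x=-5/4 → posterior Inverse-Gamma(7/2, 315/16)
obs 5: x=-5 → posterior Inverse-Gamma(4, 347/16)
obs 6: x=8 → posterior Inverse-Gamma(9/2, 1315/16)
obs 7: x=5 → posterior Inverse-Gamma(5, 1827/16)
obs 8: x=1 → posterior Inverse-Gamma(11/2, 1955/16)
obs 9: x=4 → posterior Inverse-Gamma(6, 2347/16)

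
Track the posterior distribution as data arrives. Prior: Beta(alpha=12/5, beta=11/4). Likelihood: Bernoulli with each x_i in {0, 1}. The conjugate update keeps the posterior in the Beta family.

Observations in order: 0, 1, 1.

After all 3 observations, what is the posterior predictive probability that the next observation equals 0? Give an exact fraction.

obs 1: x=0 → posterior Beta(12/5, 15/4)
obs 2: x=1 → posterior Beta(17/5, 15/4)
obs 3: x=1 → posterior Beta(22/5, 15/4)

75/163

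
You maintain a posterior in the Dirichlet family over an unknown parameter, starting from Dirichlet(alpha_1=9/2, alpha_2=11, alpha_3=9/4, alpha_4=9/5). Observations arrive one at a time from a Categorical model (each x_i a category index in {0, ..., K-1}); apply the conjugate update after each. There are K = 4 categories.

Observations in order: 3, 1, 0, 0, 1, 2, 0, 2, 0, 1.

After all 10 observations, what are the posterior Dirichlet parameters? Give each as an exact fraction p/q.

alpha_1=17/2, alpha_2=14, alpha_3=17/4, alpha_4=14/5

obs 1: x=3 → posterior Dirichlet(9/2, 11, 9/4, 14/5)
obs 2: x=1 → posterior Dirichlet(9/2, 12, 9/4, 14/5)
obs 3: x=0 → posterior Dirichlet(11/2, 12, 9/4, 14/5)
obs 4: x=0 → posterior Dirichlet(13/2, 12, 9/4, 14/5)
obs 5: x=1 → posterior Dirichlet(13/2, 13, 9/4, 14/5)
obs 6: x=2 → posterior Dirichlet(13/2, 13, 13/4, 14/5)
obs 7: x=0 → posterior Dirichlet(15/2, 13, 13/4, 14/5)
obs 8: x=2 → posterior Dirichlet(15/2, 13, 17/4, 14/5)
obs 9: x=0 → posterior Dirichlet(17/2, 13, 17/4, 14/5)
obs 10: x=1 → posterior Dirichlet(17/2, 14, 17/4, 14/5)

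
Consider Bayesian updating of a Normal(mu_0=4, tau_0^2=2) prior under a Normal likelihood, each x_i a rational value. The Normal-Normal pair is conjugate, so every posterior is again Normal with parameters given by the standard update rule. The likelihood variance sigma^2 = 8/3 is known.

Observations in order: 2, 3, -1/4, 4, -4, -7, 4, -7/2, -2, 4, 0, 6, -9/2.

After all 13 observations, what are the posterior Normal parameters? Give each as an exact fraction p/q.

obs 1: x=2 → posterior Normal(22/7, 8/7)
obs 2: x=3 → posterior Normal(31/10, 4/5)
obs 3: x=-1/4 → posterior Normal(121/52, 8/13)
obs 4: x=4 → posterior Normal(169/64, 1/2)
obs 5: x=-4 → posterior Normal(121/76, 8/19)
obs 6: x=-7 → posterior Normal(37/88, 4/11)
obs 7: x=4 → posterior Normal(17/20, 8/25)
obs 8: x=-7/2 → posterior Normal(43/112, 2/7)
obs 9: x=-2 → posterior Normal(19/124, 8/31)
obs 10: x=4 → posterior Normal(67/136, 4/17)
obs 11: x=0 → posterior Normal(67/148, 8/37)
obs 12: x=6 → posterior Normal(139/160, 1/5)
obs 13: x=-9/2 → posterior Normal(85/172, 8/43)

mu_0=85/172, tau_0^2=8/43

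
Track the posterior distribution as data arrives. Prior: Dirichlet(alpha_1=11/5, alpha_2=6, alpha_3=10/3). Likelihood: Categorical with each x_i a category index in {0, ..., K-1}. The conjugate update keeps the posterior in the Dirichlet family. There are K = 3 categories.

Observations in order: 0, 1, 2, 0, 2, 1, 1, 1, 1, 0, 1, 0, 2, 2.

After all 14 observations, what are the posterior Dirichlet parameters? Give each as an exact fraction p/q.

obs 1: x=0 → posterior Dirichlet(16/5, 6, 10/3)
obs 2: x=1 → posterior Dirichlet(16/5, 7, 10/3)
obs 3: x=2 → posterior Dirichlet(16/5, 7, 13/3)
obs 4: x=0 → posterior Dirichlet(21/5, 7, 13/3)
obs 5: x=2 → posterior Dirichlet(21/5, 7, 16/3)
obs 6: x=1 → posterior Dirichlet(21/5, 8, 16/3)
obs 7: x=1 → posterior Dirichlet(21/5, 9, 16/3)
obs 8: x=1 → posterior Dirichlet(21/5, 10, 16/3)
obs 9: x=1 → posterior Dirichlet(21/5, 11, 16/3)
obs 10: x=0 → posterior Dirichlet(26/5, 11, 16/3)
obs 11: x=1 → posterior Dirichlet(26/5, 12, 16/3)
obs 12: x=0 → posterior Dirichlet(31/5, 12, 16/3)
obs 13: x=2 → posterior Dirichlet(31/5, 12, 19/3)
obs 14: x=2 → posterior Dirichlet(31/5, 12, 22/3)

alpha_1=31/5, alpha_2=12, alpha_3=22/3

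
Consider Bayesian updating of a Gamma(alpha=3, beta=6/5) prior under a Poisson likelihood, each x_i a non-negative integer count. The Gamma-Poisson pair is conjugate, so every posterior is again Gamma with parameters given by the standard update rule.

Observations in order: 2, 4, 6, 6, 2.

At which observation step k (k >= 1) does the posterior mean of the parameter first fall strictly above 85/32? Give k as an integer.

k = 2

obs 1: x=2 → posterior Gamma(5, 11/5)
obs 2: x=4 → posterior Gamma(9, 16/5)
obs 3: x=6 → posterior Gamma(15, 21/5)
obs 4: x=6 → posterior Gamma(21, 26/5)
obs 5: x=2 → posterior Gamma(23, 31/5)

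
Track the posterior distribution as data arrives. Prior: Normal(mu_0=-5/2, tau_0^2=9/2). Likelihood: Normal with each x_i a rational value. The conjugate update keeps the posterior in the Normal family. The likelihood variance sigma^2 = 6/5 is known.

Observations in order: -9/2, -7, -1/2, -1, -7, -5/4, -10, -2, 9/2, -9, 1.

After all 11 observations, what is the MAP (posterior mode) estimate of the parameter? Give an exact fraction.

obs 1: x=-9/2 → posterior Normal(-155/38, 18/19)
obs 2: x=-7 → posterior Normal(-365/68, 9/17)
obs 3: x=-1/2 → posterior Normal(-190/49, 18/49)
obs 4: x=-1 → posterior Normal(-205/64, 9/32)
obs 5: x=-7 → posterior Normal(-310/79, 18/79)
obs 6: x=-5/4 → posterior Normal(-1315/376, 9/47)
obs 7: x=-10 → posterior Normal(-1915/436, 18/109)
obs 8: x=-2 → posterior Normal(-2035/496, 9/62)
obs 9: x=9/2 → posterior Normal(-1765/556, 18/139)
obs 10: x=-9 → posterior Normal(-2305/616, 9/77)
obs 11: x=1 → posterior Normal(-2245/676, 18/169)

-2245/676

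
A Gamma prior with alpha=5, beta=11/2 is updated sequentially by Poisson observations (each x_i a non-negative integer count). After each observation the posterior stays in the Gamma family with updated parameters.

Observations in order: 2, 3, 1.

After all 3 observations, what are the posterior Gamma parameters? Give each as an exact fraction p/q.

obs 1: x=2 → posterior Gamma(7, 13/2)
obs 2: x=3 → posterior Gamma(10, 15/2)
obs 3: x=1 → posterior Gamma(11, 17/2)

alpha=11, beta=17/2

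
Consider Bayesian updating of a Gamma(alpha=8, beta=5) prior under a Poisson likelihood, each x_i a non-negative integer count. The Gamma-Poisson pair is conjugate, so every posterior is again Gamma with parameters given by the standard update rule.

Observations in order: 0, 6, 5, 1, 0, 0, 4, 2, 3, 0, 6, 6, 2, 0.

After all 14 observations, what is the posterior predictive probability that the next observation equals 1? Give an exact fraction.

416747781454421885851448361574203572795505911251405809337/1759218604441600000000000000000000000000000000000000000000

obs 1: x=0 → posterior Gamma(8, 6)
obs 2: x=6 → posterior Gamma(14, 7)
obs 3: x=5 → posterior Gamma(19, 8)
obs 4: x=1 → posterior Gamma(20, 9)
obs 5: x=0 → posterior Gamma(20, 10)
obs 6: x=0 → posterior Gamma(20, 11)
obs 7: x=4 → posterior Gamma(24, 12)
obs 8: x=2 → posterior Gamma(26, 13)
obs 9: x=3 → posterior Gamma(29, 14)
obs 10: x=0 → posterior Gamma(29, 15)
obs 11: x=6 → posterior Gamma(35, 16)
obs 12: x=6 → posterior Gamma(41, 17)
obs 13: x=2 → posterior Gamma(43, 18)
obs 14: x=0 → posterior Gamma(43, 19)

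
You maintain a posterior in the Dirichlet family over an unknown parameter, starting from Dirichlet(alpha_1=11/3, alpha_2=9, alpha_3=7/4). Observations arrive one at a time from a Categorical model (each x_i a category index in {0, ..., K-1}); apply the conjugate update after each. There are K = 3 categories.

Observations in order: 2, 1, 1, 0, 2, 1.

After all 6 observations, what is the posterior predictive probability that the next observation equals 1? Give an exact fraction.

144/245

obs 1: x=2 → posterior Dirichlet(11/3, 9, 11/4)
obs 2: x=1 → posterior Dirichlet(11/3, 10, 11/4)
obs 3: x=1 → posterior Dirichlet(11/3, 11, 11/4)
obs 4: x=0 → posterior Dirichlet(14/3, 11, 11/4)
obs 5: x=2 → posterior Dirichlet(14/3, 11, 15/4)
obs 6: x=1 → posterior Dirichlet(14/3, 12, 15/4)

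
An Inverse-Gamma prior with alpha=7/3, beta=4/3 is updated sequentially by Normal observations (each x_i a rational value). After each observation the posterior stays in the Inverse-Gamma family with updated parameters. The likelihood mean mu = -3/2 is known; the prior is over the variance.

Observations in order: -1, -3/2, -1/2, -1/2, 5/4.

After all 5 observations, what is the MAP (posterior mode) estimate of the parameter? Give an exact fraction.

599/560

obs 1: x=-1 → posterior Inverse-Gamma(17/6, 35/24)
obs 2: x=-3/2 → posterior Inverse-Gamma(10/3, 35/24)
obs 3: x=-1/2 → posterior Inverse-Gamma(23/6, 47/24)
obs 4: x=-1/2 → posterior Inverse-Gamma(13/3, 59/24)
obs 5: x=5/4 → posterior Inverse-Gamma(29/6, 599/96)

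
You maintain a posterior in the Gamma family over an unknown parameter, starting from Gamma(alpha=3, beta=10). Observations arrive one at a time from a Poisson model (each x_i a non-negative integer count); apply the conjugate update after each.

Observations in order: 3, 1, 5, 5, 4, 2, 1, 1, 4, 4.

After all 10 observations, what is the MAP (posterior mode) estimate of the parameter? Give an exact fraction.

8/5

obs 1: x=3 → posterior Gamma(6, 11)
obs 2: x=1 → posterior Gamma(7, 12)
obs 3: x=5 → posterior Gamma(12, 13)
obs 4: x=5 → posterior Gamma(17, 14)
obs 5: x=4 → posterior Gamma(21, 15)
obs 6: x=2 → posterior Gamma(23, 16)
obs 7: x=1 → posterior Gamma(24, 17)
obs 8: x=1 → posterior Gamma(25, 18)
obs 9: x=4 → posterior Gamma(29, 19)
obs 10: x=4 → posterior Gamma(33, 20)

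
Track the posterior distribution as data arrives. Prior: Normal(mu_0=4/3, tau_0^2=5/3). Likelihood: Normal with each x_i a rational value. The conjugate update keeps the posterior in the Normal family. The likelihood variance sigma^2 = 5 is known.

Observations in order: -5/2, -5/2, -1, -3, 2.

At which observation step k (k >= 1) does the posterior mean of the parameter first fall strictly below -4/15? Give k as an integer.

k = 3

obs 1: x=-5/2 → posterior Normal(3/8, 5/4)
obs 2: x=-5/2 → posterior Normal(-1/5, 1)
obs 3: x=-1 → posterior Normal(-1/3, 5/6)
obs 4: x=-3 → posterior Normal(-5/7, 5/7)
obs 5: x=2 → posterior Normal(-3/8, 5/8)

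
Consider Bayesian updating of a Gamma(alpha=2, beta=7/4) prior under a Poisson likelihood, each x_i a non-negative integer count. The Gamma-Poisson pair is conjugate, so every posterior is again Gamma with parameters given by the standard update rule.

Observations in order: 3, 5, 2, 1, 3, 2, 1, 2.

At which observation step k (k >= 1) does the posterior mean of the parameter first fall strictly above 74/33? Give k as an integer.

k = 2

obs 1: x=3 → posterior Gamma(5, 11/4)
obs 2: x=5 → posterior Gamma(10, 15/4)
obs 3: x=2 → posterior Gamma(12, 19/4)
obs 4: x=1 → posterior Gamma(13, 23/4)
obs 5: x=3 → posterior Gamma(16, 27/4)
obs 6: x=2 → posterior Gamma(18, 31/4)
obs 7: x=1 → posterior Gamma(19, 35/4)
obs 8: x=2 → posterior Gamma(21, 39/4)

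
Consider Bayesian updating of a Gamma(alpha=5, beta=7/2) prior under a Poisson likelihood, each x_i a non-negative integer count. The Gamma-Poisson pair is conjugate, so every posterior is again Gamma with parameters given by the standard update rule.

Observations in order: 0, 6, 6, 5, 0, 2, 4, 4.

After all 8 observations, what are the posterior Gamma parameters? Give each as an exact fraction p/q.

alpha=32, beta=23/2

obs 1: x=0 → posterior Gamma(5, 9/2)
obs 2: x=6 → posterior Gamma(11, 11/2)
obs 3: x=6 → posterior Gamma(17, 13/2)
obs 4: x=5 → posterior Gamma(22, 15/2)
obs 5: x=0 → posterior Gamma(22, 17/2)
obs 6: x=2 → posterior Gamma(24, 19/2)
obs 7: x=4 → posterior Gamma(28, 21/2)
obs 8: x=4 → posterior Gamma(32, 23/2)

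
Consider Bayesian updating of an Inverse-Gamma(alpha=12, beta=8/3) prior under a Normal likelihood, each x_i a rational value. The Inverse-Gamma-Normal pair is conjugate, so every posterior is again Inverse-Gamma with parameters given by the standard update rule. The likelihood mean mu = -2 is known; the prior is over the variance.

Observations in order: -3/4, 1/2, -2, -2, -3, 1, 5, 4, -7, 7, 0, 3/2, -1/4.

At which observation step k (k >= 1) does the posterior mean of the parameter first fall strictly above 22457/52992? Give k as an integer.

k = 2

obs 1: x=-3/4 → posterior Inverse-Gamma(25/2, 331/96)
obs 2: x=1/2 → posterior Inverse-Gamma(13, 631/96)
obs 3: x=-2 → posterior Inverse-Gamma(27/2, 631/96)
obs 4: x=-2 → posterior Inverse-Gamma(14, 631/96)
obs 5: x=-3 → posterior Inverse-Gamma(29/2, 679/96)
obs 6: x=1 → posterior Inverse-Gamma(15, 1111/96)
obs 7: x=5 → posterior Inverse-Gamma(31/2, 3463/96)
obs 8: x=4 → posterior Inverse-Gamma(16, 5191/96)
obs 9: x=-7 → posterior Inverse-Gamma(33/2, 6391/96)
obs 10: x=7 → posterior Inverse-Gamma(17, 10279/96)
obs 11: x=0 → posterior Inverse-Gamma(35/2, 10471/96)
obs 12: x=3/2 → posterior Inverse-Gamma(18, 11059/96)
obs 13: x=-1/4 → posterior Inverse-Gamma(37/2, 5603/48)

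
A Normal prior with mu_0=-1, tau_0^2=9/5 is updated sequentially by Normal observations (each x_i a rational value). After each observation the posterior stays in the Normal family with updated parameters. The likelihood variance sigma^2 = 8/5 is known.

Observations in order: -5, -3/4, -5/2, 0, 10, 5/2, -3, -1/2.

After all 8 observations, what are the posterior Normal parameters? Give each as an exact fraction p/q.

mu_0=-1/64, tau_0^2=9/50

obs 1: x=-5 → posterior Normal(-53/17, 72/85)
obs 2: x=-3/4 → posterior Normal(-239/104, 36/65)
obs 3: x=-5/2 → posterior Normal(-47/20, 72/175)
obs 4: x=0 → posterior Normal(-329/176, 18/55)
obs 5: x=10 → posterior Normal(31/212, 72/265)
obs 6: x=5/2 → posterior Normal(121/248, 36/155)
obs 7: x=-3 → posterior Normal(13/284, 72/355)
obs 8: x=-1/2 → posterior Normal(-1/64, 9/50)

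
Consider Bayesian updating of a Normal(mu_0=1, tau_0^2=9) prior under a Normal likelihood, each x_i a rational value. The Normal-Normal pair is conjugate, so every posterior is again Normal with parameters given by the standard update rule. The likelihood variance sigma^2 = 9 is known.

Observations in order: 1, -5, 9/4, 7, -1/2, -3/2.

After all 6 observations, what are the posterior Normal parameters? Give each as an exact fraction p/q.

mu_0=17/28, tau_0^2=9/7

obs 1: x=1 → posterior Normal(1, 9/2)
obs 2: x=-5 → posterior Normal(-1, 3)
obs 3: x=9/4 → posterior Normal(-3/16, 9/4)
obs 4: x=7 → posterior Normal(5/4, 9/5)
obs 5: x=-1/2 → posterior Normal(23/24, 3/2)
obs 6: x=-3/2 → posterior Normal(17/28, 9/7)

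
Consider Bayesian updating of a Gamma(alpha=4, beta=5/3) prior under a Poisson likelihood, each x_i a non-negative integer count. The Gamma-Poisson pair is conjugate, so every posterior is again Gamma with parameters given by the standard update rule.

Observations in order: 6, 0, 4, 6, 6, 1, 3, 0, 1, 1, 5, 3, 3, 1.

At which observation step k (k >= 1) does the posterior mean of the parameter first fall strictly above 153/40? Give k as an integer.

k = 5

obs 1: x=6 → posterior Gamma(10, 8/3)
obs 2: x=0 → posterior Gamma(10, 11/3)
obs 3: x=4 → posterior Gamma(14, 14/3)
obs 4: x=6 → posterior Gamma(20, 17/3)
obs 5: x=6 → posterior Gamma(26, 20/3)
obs 6: x=1 → posterior Gamma(27, 23/3)
obs 7: x=3 → posterior Gamma(30, 26/3)
obs 8: x=0 → posterior Gamma(30, 29/3)
obs 9: x=1 → posterior Gamma(31, 32/3)
obs 10: x=1 → posterior Gamma(32, 35/3)
obs 11: x=5 → posterior Gamma(37, 38/3)
obs 12: x=3 → posterior Gamma(40, 41/3)
obs 13: x=3 → posterior Gamma(43, 44/3)
obs 14: x=1 → posterior Gamma(44, 47/3)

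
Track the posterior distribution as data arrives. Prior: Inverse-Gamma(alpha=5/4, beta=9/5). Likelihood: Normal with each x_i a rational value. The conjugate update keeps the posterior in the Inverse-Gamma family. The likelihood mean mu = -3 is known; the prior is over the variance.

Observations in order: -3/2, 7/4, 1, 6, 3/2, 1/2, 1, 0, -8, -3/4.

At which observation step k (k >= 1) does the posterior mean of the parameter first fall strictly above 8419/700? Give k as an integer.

obs 1: x=-3/2 → posterior Inverse-Gamma(7/4, 117/40)
obs 2: x=7/4 → posterior Inverse-Gamma(9/4, 2273/160)
obs 3: x=1 → posterior Inverse-Gamma(11/4, 3553/160)
obs 4: x=6 → posterior Inverse-Gamma(13/4, 10033/160)
obs 5: x=3/2 → posterior Inverse-Gamma(15/4, 11653/160)
obs 6: x=1/2 → posterior Inverse-Gamma(17/4, 12633/160)
obs 7: x=1 → posterior Inverse-Gamma(19/4, 13913/160)
obs 8: x=0 → posterior Inverse-Gamma(21/4, 14633/160)
obs 9: x=-8 → posterior Inverse-Gamma(23/4, 16633/160)
obs 10: x=-3/4 → posterior Inverse-Gamma(25/4, 8519/80)

k = 3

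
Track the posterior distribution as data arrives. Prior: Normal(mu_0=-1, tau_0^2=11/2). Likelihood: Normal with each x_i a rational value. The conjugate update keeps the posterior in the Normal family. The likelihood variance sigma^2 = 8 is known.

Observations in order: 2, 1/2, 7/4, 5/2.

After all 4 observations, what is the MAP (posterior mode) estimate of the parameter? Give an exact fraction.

233/240

obs 1: x=2 → posterior Normal(2/9, 88/27)
obs 2: x=1/2 → posterior Normal(23/76, 44/19)
obs 3: x=7/4 → posterior Normal(123/196, 88/49)
obs 4: x=5/2 → posterior Normal(233/240, 22/15)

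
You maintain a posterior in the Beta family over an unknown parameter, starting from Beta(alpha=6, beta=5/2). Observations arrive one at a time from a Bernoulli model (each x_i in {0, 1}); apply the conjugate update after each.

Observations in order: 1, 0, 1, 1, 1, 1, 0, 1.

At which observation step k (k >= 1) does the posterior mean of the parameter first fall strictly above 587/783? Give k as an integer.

obs 1: x=1 → posterior Beta(7, 5/2)
obs 2: x=0 → posterior Beta(7, 7/2)
obs 3: x=1 → posterior Beta(8, 7/2)
obs 4: x=1 → posterior Beta(9, 7/2)
obs 5: x=1 → posterior Beta(10, 7/2)
obs 6: x=1 → posterior Beta(11, 7/2)
obs 7: x=0 → posterior Beta(11, 9/2)
obs 8: x=1 → posterior Beta(12, 9/2)

k = 6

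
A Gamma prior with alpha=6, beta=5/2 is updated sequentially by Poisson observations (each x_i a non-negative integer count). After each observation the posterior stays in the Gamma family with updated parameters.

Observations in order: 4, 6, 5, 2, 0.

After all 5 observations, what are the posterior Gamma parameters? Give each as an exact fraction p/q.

alpha=23, beta=15/2

obs 1: x=4 → posterior Gamma(10, 7/2)
obs 2: x=6 → posterior Gamma(16, 9/2)
obs 3: x=5 → posterior Gamma(21, 11/2)
obs 4: x=2 → posterior Gamma(23, 13/2)
obs 5: x=0 → posterior Gamma(23, 15/2)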